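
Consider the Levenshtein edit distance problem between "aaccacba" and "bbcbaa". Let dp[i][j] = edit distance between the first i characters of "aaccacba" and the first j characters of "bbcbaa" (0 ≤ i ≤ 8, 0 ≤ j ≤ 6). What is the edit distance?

5

   ''  b  b  c  b  a  a
''  0  1  2  3  4  5  6
 a  1  1  2  3  4  4  5
 a  2  2  2  3  4  4  4
 c  3  3  3  2  3  4  5
 c  4  4  4  3  3  4  5
 a  5  5  5  4  4  3  4
 c  6  6  6  5  5  4  4
 b  7  6  6  6  5  5  5
 a  8  7  7  7  6  5  5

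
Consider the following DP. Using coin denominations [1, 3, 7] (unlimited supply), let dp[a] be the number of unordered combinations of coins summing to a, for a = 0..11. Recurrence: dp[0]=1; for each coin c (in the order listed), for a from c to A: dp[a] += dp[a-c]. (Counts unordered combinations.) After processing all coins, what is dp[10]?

6

after  coin     0     1     2     3     4     5     6     7     8     9    10    11
          1     1     1     1     1     1     1     1     1     1     1     1     1
          3     1     1     1     2     2     2     3     3     3     4     4     4
          7     1     1     1     2     2     2     3     4     4     5     6     6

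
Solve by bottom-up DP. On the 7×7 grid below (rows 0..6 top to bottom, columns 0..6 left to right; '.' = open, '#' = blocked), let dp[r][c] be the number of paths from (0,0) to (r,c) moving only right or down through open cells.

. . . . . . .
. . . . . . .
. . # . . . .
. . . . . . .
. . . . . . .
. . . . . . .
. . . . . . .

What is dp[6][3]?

54

r\c   0   1   2   3   4   5   6
  0   1   1   1   1   1   1   1
  1   1   2   3   4   5   6   7
  2   1   3   0   4   9  15  22
  3   1   4   4   8  17  32  54
  4   1   5   9  17  34  66 120
  5   1   6  15  32  66 132 252
  6   1   7  22  54 120 252 504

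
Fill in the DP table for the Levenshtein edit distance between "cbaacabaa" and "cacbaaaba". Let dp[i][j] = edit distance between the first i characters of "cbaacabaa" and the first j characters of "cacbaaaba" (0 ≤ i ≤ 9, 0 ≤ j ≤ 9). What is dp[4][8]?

   ''  c  a  c  b  a  a  a  b  a
''  0  1  2  3  4  5  6  7  8  9
 c  1  0  1  2  3  4  5  6  7  8
 b  2  1  1  2  2  3  4  5  6  7
 a  3  2  1  2  3  2  3  4  5  6
 a  4  3  2  2  3  3  2  3  4  5
 c  5  4  3  2  3  4  3  3  4  5
 a  6  5  4  3  3  3  4  3  4  4
 b  7  6  5  4  3  4  4  4  3  4
 a  8  7  6  5  4  3  4  4  4  3
 a  9  8  7  6  5  4  3  4  5  4

4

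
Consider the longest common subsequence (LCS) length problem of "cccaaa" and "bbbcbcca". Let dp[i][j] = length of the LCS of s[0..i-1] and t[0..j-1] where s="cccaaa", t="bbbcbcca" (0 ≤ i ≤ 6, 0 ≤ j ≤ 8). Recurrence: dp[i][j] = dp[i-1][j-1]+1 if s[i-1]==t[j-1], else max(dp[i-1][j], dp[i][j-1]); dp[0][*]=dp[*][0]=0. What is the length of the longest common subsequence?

4

   ''  b  b  b  c  b  c  c  a
''  0  0  0  0  0  0  0  0  0
 c  0  0  0  0  1  1  1  1  1
 c  0  0  0  0  1  1  2  2  2
 c  0  0  0  0  1  1  2  3  3
 a  0  0  0  0  1  1  2  3  4
 a  0  0  0  0  1  1  2  3  4
 a  0  0  0  0  1  1  2  3  4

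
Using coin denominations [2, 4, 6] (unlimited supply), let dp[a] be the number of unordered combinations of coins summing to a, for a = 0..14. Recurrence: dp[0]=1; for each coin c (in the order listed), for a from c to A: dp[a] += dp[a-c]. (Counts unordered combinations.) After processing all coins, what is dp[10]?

5

after  coin     0     1     2     3     4     5     6     7     8     9    10    11    12    13    14
          2     1     0     1     0     1     0     1     0     1     0     1     0     1     0     1
          4     1     0     1     0     2     0     2     0     3     0     3     0     4     0     4
          6     1     0     1     0     2     0     3     0     4     0     5     0     7     0     8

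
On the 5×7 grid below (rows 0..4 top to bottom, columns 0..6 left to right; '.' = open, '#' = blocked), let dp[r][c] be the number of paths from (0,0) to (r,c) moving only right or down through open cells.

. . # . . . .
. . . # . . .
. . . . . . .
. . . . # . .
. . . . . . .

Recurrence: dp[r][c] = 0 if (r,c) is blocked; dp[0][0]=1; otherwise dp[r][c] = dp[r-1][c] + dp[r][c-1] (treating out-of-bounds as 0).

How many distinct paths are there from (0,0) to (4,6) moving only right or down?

r\c   0   1   2   3   4   5   6
  0   1   1   0   0   0   0   0
  1   1   2   2   0   0   0   0
  2   1   3   5   5   5   5   5
  3   1   4   9  14   0   5  10
  4   1   5  14  28  28  33  43

43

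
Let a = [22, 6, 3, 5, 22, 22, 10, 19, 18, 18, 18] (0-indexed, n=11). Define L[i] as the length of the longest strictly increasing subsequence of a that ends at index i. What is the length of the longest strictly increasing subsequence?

   i    0    1    2    3    4    5    6    7    8    9   10
a[i]   22    6    3    5   22   22   10   19   18   18   18
L[i]    1    1    1    2    3    3    3    4    4    4    4

4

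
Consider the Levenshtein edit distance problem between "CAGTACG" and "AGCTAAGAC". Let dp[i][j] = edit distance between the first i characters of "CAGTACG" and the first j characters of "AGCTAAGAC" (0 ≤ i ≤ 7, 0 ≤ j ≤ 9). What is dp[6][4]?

   ''  A  G  C  T  A  A  G  A  C
''  0  1  2  3  4  5  6  7  8  9
 C  1  1  2  2  3  4  5  6  7  8
 A  2  1  2  3  3  3  4  5  6  7
 G  3  2  1  2  3  4  4  4  5  6
 T  4  3  2  2  2  3  4  5  5  6
 A  5  4  3  3  3  2  3  4  5  6
 C  6  5  4  3  4  3  3  4  5  5
 G  7  6  5  4  4  4  4  3  4  5

4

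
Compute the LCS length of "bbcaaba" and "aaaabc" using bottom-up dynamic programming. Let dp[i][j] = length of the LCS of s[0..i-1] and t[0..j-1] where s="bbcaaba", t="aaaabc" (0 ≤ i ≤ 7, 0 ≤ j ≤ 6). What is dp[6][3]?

   ''  a  a  a  a  b  c
''  0  0  0  0  0  0  0
 b  0  0  0  0  0  1  1
 b  0  0  0  0  0  1  1
 c  0  0  0  0  0  1  2
 a  0  1  1  1  1  1  2
 a  0  1  2  2  2  2  2
 b  0  1  2  2  2  3  3
 a  0  1  2  3  3  3  3

2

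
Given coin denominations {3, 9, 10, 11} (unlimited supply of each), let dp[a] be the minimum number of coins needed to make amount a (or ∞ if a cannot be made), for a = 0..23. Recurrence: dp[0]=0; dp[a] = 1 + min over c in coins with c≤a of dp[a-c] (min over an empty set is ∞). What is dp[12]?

2

 a  0  1  2  3  4  5  6  7  8  9 10 11 12 13 14 15 16 17 18 19 20 21 22 23
dp  0  -  -  1  -  -  2  -  -  1  1  1  2  2  2  3  3  3  2  2  2  2  2  3
(- denotes ∞ / unreachable)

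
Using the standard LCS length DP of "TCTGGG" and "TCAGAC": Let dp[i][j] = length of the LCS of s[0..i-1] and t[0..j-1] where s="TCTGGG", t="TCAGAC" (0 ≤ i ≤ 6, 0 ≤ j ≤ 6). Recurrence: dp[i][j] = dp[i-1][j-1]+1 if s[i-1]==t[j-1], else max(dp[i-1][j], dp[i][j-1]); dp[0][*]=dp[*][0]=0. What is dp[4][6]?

3

   ''  T  C  A  G  A  C
''  0  0  0  0  0  0  0
 T  0  1  1  1  1  1  1
 C  0  1  2  2  2  2  2
 T  0  1  2  2  2  2  2
 G  0  1  2  2  3  3  3
 G  0  1  2  2  3  3  3
 G  0  1  2  2  3  3  3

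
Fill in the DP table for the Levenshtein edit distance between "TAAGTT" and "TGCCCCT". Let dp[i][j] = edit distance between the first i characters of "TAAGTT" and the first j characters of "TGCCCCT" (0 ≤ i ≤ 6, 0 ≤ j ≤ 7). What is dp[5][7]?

5

   ''  T  G  C  C  C  C  T
''  0  1  2  3  4  5  6  7
 T  1  0  1  2  3  4  5  6
 A  2  1  1  2  3  4  5  6
 A  3  2  2  2  3  4  5  6
 G  4  3  2  3  3  4  5  6
 T  5  4  3  3  4  4  5  5
 T  6  5  4  4  4  5  5  5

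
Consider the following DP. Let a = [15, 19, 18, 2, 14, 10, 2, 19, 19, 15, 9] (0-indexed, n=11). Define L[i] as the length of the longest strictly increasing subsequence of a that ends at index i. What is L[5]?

2

   i    0    1    2    3    4    5    6    7    8    9   10
a[i]   15   19   18    2   14   10    2   19   19   15    9
L[i]    1    2    2    1    2    2    1    3    3    3    2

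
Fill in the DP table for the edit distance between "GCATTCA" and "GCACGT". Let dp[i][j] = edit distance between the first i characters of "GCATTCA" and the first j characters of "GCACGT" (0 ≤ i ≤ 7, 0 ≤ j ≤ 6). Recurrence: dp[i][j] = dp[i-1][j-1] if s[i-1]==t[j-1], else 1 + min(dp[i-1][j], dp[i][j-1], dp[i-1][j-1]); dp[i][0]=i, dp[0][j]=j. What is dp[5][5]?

   ''  G  C  A  C  G  T
''  0  1  2  3  4  5  6
 G  1  0  1  2  3  4  5
 C  2  1  0  1  2  3  4
 A  3  2  1  0  1  2  3
 T  4  3  2  1  1  2  2
 T  5  4  3  2  2  2  2
 C  6  5  4  3  2  3  3
 A  7  6  5  4  3  3  4

2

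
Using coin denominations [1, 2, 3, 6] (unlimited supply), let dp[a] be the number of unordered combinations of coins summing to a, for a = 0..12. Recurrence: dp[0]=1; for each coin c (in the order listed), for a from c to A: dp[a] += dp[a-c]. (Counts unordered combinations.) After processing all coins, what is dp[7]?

9

after  coin     0     1     2     3     4     5     6     7     8     9    10    11    12
          1     1     1     1     1     1     1     1     1     1     1     1     1     1
          2     1     1     2     2     3     3     4     4     5     5     6     6     7
          3     1     1     2     3     4     5     7     8    10    12    14    16    19
          6     1     1     2     3     4     5     8     9    12    15    18    21    27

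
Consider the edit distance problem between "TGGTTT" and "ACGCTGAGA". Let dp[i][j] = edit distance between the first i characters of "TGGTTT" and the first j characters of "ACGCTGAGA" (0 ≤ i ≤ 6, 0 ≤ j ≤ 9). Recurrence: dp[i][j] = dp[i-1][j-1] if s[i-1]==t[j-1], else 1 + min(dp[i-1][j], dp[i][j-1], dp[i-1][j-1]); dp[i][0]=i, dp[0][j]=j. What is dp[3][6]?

   ''  A  C  G  C  T  G  A  G  A
''  0  1  2  3  4  5  6  7  8  9
 T  1  1  2  3  4  4  5  6  7  8
 G  2  2  2  2  3  4  4  5  6  7
 G  3  3  3  2  3  4  4  5  5  6
 T  4  4  4  3  3  3  4  5  6  6
 T  5  5  5  4  4  3  4  5  6  7
 T  6  6  6  5  5  4  4  5  6  7

4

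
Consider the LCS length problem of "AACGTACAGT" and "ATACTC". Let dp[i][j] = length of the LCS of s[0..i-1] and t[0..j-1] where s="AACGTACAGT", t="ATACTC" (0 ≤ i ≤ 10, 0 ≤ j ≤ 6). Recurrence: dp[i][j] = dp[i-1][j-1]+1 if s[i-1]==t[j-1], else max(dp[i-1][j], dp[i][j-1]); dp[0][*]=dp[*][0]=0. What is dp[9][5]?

   ''  A  T  A  C  T  C
''  0  0  0  0  0  0  0
 A  0  1  1  1  1  1  1
 A  0  1  1  2  2  2  2
 C  0  1  1  2  3  3  3
 G  0  1  1  2  3  3  3
 T  0  1  2  2  3  4  4
 A  0  1  2  3  3  4  4
 C  0  1  2  3  4  4  5
 A  0  1  2  3  4  4  5
 G  0  1  2  3  4  4  5
 T  0  1  2  3  4  5  5

4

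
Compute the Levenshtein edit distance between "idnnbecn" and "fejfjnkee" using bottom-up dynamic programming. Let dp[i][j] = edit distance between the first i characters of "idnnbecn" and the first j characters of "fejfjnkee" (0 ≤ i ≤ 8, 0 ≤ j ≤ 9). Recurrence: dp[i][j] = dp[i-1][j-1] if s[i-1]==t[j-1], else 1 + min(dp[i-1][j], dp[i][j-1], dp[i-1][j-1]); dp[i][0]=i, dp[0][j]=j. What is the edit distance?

   ''  f  e  j  f  j  n  k  e  e
''  0  1  2  3  4  5  6  7  8  9
 i  1  1  2  3  4  5  6  7  8  9
 d  2  2  2  3  4  5  6  7  8  9
 n  3  3  3  3  4  5  5  6  7  8
 n  4  4  4  4  4  5  5  6  7  8
 b  5  5  5  5  5  5  6  6  7  8
 e  6  6  5  6  6  6  6  7  6  7
 c  7  7  6  6  7  7  7  7  7  7
 n  8  8  7  7  7  8  7  8  8  8

8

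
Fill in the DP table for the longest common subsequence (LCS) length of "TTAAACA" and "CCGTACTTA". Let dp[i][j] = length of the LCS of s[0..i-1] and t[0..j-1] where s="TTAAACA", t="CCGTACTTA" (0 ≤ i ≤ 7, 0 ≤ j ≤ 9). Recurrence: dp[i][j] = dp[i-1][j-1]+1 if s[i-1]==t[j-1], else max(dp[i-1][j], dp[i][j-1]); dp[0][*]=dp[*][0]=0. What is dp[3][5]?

2

   ''  C  C  G  T  A  C  T  T  A
''  0  0  0  0  0  0  0  0  0  0
 T  0  0  0  0  1  1  1  1  1  1
 T  0  0  0  0  1  1  1  2  2  2
 A  0  0  0  0  1  2  2  2  2  3
 A  0  0  0  0  1  2  2  2  2  3
 A  0  0  0  0  1  2  2  2  2  3
 C  0  1  1  1  1  2  3  3  3  3
 A  0  1  1  1  1  2  3  3  3  4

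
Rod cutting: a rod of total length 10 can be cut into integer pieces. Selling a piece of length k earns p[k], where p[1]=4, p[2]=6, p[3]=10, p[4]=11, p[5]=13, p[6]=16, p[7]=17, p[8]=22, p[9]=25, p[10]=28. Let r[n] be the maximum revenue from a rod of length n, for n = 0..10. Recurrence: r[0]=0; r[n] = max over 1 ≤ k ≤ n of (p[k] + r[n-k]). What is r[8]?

   n    0    1    2    3    4    5    6    7    8    9   10
r[n]    0    4    8   12   16   20   24   28   32   36   40

32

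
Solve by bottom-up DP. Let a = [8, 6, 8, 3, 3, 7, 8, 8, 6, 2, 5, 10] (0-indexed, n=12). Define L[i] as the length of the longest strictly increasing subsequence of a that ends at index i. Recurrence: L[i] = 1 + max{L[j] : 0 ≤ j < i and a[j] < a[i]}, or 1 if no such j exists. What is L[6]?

   i    0    1    2    3    4    5    6    7    8    9   10   11
a[i]    8    6    8    3    3    7    8    8    6    2    5   10
L[i]    1    1    2    1    1    2    3    3    2    1    2    4

3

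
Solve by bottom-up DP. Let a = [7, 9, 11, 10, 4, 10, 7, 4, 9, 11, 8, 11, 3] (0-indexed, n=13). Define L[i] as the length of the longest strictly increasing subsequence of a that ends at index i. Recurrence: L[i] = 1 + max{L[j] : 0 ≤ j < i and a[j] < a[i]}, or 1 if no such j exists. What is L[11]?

   i    0    1    2    3    4    5    6    7    8    9   10   11   12
a[i]    7    9   11   10    4   10    7    4    9   11    8   11    3
L[i]    1    2    3    3    1    3    2    1    3    4    3    4    1

4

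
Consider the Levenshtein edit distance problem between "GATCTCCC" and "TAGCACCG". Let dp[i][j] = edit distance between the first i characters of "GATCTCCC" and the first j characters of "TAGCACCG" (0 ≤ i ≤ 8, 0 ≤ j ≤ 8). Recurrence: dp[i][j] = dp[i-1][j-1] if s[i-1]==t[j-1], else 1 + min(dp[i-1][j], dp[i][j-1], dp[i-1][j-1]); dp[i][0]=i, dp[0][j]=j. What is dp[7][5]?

5

   ''  T  A  G  C  A  C  C  G
''  0  1  2  3  4  5  6  7  8
 G  1  1  2  2  3  4  5  6  7
 A  2  2  1  2  3  3  4  5  6
 T  3  2  2  2  3  4  4  5  6
 C  4  3  3  3  2  3  4  4  5
 T  5  4  4  4  3  3  4  5  5
 C  6  5  5  5  4  4  3  4  5
 C  7  6  6  6  5  5  4  3  4
 C  8  7  7  7  6  6  5  4  4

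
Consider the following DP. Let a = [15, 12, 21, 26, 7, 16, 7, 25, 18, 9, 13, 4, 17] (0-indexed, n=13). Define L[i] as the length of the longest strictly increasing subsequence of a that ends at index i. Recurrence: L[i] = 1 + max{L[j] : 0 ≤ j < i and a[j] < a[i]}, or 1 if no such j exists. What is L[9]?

   i    0    1    2    3    4    5    6    7    8    9   10   11   12
a[i]   15   12   21   26    7   16    7   25   18    9   13    4   17
L[i]    1    1    2    3    1    2    1    3    3    2    3    1    4

2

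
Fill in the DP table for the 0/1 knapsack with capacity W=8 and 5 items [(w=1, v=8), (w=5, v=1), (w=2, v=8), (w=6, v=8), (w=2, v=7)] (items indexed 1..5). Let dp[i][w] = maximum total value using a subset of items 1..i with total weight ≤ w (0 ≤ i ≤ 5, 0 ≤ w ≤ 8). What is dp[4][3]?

16

i\w   0   1   2   3   4   5   6   7   8
  0   0   0   0   0   0   0   0   0   0
  1   0   8   8   8   8   8   8   8   8
  2   0   8   8   8   8   8   9   9   9
  3   0   8   8  16  16  16  16  16  17
  4   0   8   8  16  16  16  16  16  17
  5   0   8   8  16  16  23  23  23  23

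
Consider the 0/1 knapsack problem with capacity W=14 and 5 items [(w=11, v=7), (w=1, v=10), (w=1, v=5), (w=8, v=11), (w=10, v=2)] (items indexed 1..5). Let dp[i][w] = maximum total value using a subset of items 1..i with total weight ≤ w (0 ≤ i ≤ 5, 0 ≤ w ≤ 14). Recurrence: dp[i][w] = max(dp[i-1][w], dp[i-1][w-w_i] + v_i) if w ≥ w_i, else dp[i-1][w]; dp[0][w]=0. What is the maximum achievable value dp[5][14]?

26

i\w   0   1   2   3   4   5   6   7   8   9  10  11  12  13  14
  0   0   0   0   0   0   0   0   0   0   0   0   0   0   0   0
  1   0   0   0   0   0   0   0   0   0   0   0   7   7   7   7
  2   0  10  10  10  10  10  10  10  10  10  10  10  17  17  17
  3   0  10  15  15  15  15  15  15  15  15  15  15  17  22  22
  4   0  10  15  15  15  15  15  15  15  21  26  26  26  26  26
  5   0  10  15  15  15  15  15  15  15  21  26  26  26  26  26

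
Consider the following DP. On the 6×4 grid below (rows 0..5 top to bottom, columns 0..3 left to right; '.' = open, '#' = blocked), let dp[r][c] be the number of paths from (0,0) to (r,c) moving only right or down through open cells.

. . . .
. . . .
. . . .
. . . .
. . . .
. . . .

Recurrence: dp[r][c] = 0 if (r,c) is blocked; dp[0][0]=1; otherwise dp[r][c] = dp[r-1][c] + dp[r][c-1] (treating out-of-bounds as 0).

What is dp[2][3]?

10

r\c   0   1   2   3
  0   1   1   1   1
  1   1   2   3   4
  2   1   3   6  10
  3   1   4  10  20
  4   1   5  15  35
  5   1   6  21  56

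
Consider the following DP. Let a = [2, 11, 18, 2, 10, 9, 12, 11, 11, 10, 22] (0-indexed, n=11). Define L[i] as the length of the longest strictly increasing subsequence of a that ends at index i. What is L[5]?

2

   i    0    1    2    3    4    5    6    7    8    9   10
a[i]    2   11   18    2   10    9   12   11   11   10   22
L[i]    1    2    3    1    2    2    3    3    3    3    4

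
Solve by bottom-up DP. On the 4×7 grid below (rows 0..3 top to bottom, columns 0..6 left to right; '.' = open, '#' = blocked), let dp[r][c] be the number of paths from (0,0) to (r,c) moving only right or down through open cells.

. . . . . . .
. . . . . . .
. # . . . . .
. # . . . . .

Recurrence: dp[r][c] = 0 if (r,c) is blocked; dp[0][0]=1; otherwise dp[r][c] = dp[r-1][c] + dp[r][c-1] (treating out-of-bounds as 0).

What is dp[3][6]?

65

r\c   0   1   2   3   4   5   6
  0   1   1   1   1   1   1   1
  1   1   2   3   4   5   6   7
  2   1   0   3   7  12  18  25
  3   1   0   3  10  22  40  65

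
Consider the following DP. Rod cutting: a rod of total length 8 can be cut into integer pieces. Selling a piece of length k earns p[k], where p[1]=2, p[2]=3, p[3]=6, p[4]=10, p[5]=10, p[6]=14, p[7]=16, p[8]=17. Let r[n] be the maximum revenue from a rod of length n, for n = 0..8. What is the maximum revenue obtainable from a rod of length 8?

20

   n    0    1    2    3    4    5    6    7    8
r[n]    0    2    4    6   10   12   14   16   20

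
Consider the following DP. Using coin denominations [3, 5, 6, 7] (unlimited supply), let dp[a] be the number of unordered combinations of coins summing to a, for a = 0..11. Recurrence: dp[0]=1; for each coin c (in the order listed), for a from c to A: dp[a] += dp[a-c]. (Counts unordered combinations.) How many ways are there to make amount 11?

after  coin     0     1     2     3     4     5     6     7     8     9    10    11
          3     1     0     0     1     0     0     1     0     0     1     0     0
          5     1     0     0     1     0     1     1     0     1     1     1     1
          6     1     0     0     1     0     1     2     0     1     2     1     2
          7     1     0     0     1     0     1     2     1     1     2     2     2

2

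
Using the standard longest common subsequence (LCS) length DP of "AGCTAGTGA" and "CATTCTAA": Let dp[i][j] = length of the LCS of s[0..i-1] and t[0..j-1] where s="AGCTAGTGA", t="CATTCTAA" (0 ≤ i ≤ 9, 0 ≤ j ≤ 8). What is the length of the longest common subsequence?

   ''  C  A  T  T  C  T  A  A
''  0  0  0  0  0  0  0  0  0
 A  0  0  1  1  1  1  1  1  1
 G  0  0  1  1  1  1  1  1  1
 C  0  1  1  1  1  2  2  2  2
 T  0  1  1  2  2  2  3  3  3
 A  0  1  2  2  2  2  3  4  4
 G  0  1  2  2  2  2  3  4  4
 T  0  1  2  3  3  3  3  4  4
 G  0  1  2  3  3  3  3  4  4
 A  0  1  2  3  3  3  3  4  5

5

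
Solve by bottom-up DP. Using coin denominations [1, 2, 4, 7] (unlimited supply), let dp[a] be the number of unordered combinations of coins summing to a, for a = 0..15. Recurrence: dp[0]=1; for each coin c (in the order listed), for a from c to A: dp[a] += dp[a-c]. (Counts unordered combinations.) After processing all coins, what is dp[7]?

7

after  coin     0     1     2     3     4     5     6     7     8     9    10    11    12    13    14    15
          1     1     1     1     1     1     1     1     1     1     1     1     1     1     1     1     1
          2     1     1     2     2     3     3     4     4     5     5     6     6     7     7     8     8
          4     1     1     2     2     4     4     6     6     9     9    12    12    16    16    20    20
          7     1     1     2     2     4     4     6     7    10    11    14    16    20    22    27    30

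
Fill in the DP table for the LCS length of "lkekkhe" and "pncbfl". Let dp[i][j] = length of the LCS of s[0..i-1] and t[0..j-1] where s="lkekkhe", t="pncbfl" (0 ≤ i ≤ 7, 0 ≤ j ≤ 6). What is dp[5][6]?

1

   ''  p  n  c  b  f  l
''  0  0  0  0  0  0  0
 l  0  0  0  0  0  0  1
 k  0  0  0  0  0  0  1
 e  0  0  0  0  0  0  1
 k  0  0  0  0  0  0  1
 k  0  0  0  0  0  0  1
 h  0  0  0  0  0  0  1
 e  0  0  0  0  0  0  1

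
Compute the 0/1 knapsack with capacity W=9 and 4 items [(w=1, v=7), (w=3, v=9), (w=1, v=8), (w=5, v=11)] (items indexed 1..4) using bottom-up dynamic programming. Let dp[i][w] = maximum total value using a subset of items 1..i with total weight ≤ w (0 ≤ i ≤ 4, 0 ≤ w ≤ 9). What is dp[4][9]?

i\w   0   1   2   3   4   5   6   7   8   9
  0   0   0   0   0   0   0   0   0   0   0
  1   0   7   7   7   7   7   7   7   7   7
  2   0   7   7   9  16  16  16  16  16  16
  3   0   8  15  15  17  24  24  24  24  24
  4   0   8  15  15  17  24  24  26  26  28

28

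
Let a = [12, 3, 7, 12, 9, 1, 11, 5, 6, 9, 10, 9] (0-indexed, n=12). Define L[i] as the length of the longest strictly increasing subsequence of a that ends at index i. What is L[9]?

4

   i    0    1    2    3    4    5    6    7    8    9   10   11
a[i]   12    3    7   12    9    1   11    5    6    9   10    9
L[i]    1    1    2    3    3    1    4    2    3    4    5    4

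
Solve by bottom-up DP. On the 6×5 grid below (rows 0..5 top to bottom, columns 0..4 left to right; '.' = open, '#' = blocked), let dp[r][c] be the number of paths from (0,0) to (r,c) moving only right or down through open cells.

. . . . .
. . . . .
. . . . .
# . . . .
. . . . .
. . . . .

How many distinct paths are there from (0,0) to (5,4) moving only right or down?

r\c   0   1   2   3   4
  0   1   1   1   1   1
  1   1   2   3   4   5
  2   1   3   6  10  15
  3   0   3   9  19  34
  4   0   3  12  31  65
  5   0   3  15  46 111

111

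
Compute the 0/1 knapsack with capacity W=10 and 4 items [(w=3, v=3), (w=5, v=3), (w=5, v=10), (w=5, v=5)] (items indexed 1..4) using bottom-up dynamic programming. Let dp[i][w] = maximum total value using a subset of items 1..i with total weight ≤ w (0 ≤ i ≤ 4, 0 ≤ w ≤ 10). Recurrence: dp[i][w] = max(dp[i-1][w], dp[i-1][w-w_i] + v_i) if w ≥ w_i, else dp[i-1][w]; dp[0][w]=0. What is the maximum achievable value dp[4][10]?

i\w   0   1   2   3   4   5   6   7   8   9  10
  0   0   0   0   0   0   0   0   0   0   0   0
  1   0   0   0   3   3   3   3   3   3   3   3
  2   0   0   0   3   3   3   3   3   6   6   6
  3   0   0   0   3   3  10  10  10  13  13  13
  4   0   0   0   3   3  10  10  10  13  13  15

15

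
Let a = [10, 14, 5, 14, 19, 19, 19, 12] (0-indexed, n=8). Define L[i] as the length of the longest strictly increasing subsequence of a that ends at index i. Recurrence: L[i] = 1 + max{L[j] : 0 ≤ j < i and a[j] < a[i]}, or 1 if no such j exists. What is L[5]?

3

   i    0    1    2    3    4    5    6    7
a[i]   10   14    5   14   19   19   19   12
L[i]    1    2    1    2    3    3    3    2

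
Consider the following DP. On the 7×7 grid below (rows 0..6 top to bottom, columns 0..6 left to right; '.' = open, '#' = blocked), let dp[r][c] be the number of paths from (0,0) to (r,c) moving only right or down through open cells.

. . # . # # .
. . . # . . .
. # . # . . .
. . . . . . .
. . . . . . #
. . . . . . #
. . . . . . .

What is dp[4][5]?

14

r\c   0   1   2   3   4   5   6
  0   1   1   0   0   0   0   0
  1   1   2   2   0   0   0   0
  2   1   0   2   0   0   0   0
  3   1   1   3   3   3   3   3
  4   1   2   5   8  11  14   0
  5   1   3   8  16  27  41   0
  6   1   4  12  28  55  96  96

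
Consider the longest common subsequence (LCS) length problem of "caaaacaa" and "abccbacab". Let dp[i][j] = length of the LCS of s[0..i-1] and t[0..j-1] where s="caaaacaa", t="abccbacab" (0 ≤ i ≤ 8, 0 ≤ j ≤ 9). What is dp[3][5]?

1

   ''  a  b  c  c  b  a  c  a  b
''  0  0  0  0  0  0  0  0  0  0
 c  0  0  0  1  1  1  1  1  1  1
 a  0  1  1  1  1  1  2  2  2  2
 a  0  1  1  1  1  1  2  2  3  3
 a  0  1  1  1  1  1  2  2  3  3
 a  0  1  1  1  1  1  2  2  3  3
 c  0  1  1  2  2  2  2  3  3  3
 a  0  1  1  2  2  2  3  3  4  4
 a  0  1  1  2  2  2  3  3  4  4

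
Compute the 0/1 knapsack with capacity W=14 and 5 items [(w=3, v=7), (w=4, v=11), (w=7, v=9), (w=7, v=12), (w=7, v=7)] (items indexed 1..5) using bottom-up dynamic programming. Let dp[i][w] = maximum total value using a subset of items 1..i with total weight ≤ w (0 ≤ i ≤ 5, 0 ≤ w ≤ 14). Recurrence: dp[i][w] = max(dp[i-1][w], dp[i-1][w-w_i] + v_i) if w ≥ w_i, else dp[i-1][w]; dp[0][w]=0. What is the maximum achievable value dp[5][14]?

30

i\w   0   1   2   3   4   5   6   7   8   9  10  11  12  13  14
  0   0   0   0   0   0   0   0   0   0   0   0   0   0   0   0
  1   0   0   0   7   7   7   7   7   7   7   7   7   7   7   7
  2   0   0   0   7  11  11  11  18  18  18  18  18  18  18  18
  3   0   0   0   7  11  11  11  18  18  18  18  20  20  20  27
  4   0   0   0   7  11  11  11  18  18  18  19  23  23  23  30
  5   0   0   0   7  11  11  11  18  18  18  19  23  23  23  30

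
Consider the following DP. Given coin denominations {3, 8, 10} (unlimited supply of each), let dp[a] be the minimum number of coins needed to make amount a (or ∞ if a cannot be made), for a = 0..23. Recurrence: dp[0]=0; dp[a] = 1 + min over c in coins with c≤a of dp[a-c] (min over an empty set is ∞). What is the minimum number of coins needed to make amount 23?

3

 a  0  1  2  3  4  5  6  7  8  9 10 11 12 13 14 15 16 17 18 19 20 21 22 23
dp  0  -  -  1  -  -  2  -  1  3  1  2  4  2  3  5  2  4  2  3  2  3  4  3
(- denotes ∞ / unreachable)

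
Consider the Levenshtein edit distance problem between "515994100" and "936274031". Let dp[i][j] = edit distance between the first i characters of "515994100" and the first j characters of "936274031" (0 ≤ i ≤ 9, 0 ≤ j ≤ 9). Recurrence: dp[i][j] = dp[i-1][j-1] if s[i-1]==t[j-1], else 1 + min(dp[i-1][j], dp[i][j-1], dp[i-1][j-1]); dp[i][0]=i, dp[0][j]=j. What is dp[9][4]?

8

   ''  9  3  6  2  7  4  0  3  1
''  0  1  2  3  4  5  6  7  8  9
 5  1  1  2  3  4  5  6  7  8  9
 1  2  2  2  3  4  5  6  7  8  8
 5  3  3  3  3  4  5  6  7  8  9
 9  4  3  4  4  4  5  6  7  8  9
 9  5  4  4  5  5  5  6  7  8  9
 4  6  5  5  5  6  6  5  6  7  8
 1  7  6  6  6  6  7  6  6  7  7
 0  8  7  7  7  7  7  7  6  7  8
 0  9  8  8  8  8  8  8  7  7  8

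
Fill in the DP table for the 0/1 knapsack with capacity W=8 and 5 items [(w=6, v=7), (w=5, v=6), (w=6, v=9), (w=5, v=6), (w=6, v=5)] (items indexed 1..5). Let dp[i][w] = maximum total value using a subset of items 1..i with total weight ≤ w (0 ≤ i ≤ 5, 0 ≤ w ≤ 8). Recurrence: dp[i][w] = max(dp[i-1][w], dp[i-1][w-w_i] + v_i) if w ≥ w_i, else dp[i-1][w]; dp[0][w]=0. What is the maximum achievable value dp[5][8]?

9

i\w   0   1   2   3   4   5   6   7   8
  0   0   0   0   0   0   0   0   0   0
  1   0   0   0   0   0   0   7   7   7
  2   0   0   0   0   0   6   7   7   7
  3   0   0   0   0   0   6   9   9   9
  4   0   0   0   0   0   6   9   9   9
  5   0   0   0   0   0   6   9   9   9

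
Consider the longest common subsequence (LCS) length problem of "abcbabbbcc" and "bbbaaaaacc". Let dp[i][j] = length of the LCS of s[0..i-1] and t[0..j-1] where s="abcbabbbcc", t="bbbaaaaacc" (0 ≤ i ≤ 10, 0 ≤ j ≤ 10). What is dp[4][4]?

2

   ''  b  b  b  a  a  a  a  a  c  c
''  0  0  0  0  0  0  0  0  0  0  0
 a  0  0  0  0  1  1  1  1  1  1  1
 b  0  1  1  1  1  1  1  1  1  1  1
 c  0  1  1  1  1  1  1  1  1  2  2
 b  0  1  2  2  2  2  2  2  2  2  2
 a  0  1  2  2  3  3  3  3  3  3  3
 b  0  1  2  3  3  3  3  3  3  3  3
 b  0  1  2  3  3  3  3  3  3  3  3
 b  0  1  2  3  3  3  3  3  3  3  3
 c  0  1  2  3  3  3  3  3  3  4  4
 c  0  1  2  3  3  3  3  3  3  4  5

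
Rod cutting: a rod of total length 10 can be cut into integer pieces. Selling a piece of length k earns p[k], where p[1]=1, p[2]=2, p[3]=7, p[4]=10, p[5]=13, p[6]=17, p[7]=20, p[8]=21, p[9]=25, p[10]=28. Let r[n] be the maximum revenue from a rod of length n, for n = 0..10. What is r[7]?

   n    0    1    2    3    4    5    6    7    8    9   10
r[n]    0    1    2    7   10   13   17   20   21   25   28

20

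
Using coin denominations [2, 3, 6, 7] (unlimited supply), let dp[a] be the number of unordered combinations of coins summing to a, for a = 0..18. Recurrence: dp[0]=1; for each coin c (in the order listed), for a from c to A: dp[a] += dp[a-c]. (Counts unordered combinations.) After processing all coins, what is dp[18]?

after  coin     0     1     2     3     4     5     6     7     8     9    10    11    12    13    14    15    16    17    18
          2     1     0     1     0     1     0     1     0     1     0     1     0     1     0     1     0     1     0     1
          3     1     0     1     1     1     1     2     1     2     2     2     2     3     2     3     3     3     3     4
          6     1     0     1     1     1     1     3     1     3     3     3     3     6     3     6     6     6     6    10
          7     1     0     1     1     1     1     3     2     3     4     4     4     7     6     8     9    10    10    14

14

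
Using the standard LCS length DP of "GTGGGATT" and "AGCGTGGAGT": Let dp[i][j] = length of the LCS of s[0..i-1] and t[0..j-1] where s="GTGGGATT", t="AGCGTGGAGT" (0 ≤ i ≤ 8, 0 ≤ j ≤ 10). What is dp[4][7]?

   ''  A  G  C  G  T  G  G  A  G  T
''  0  0  0  0  0  0  0  0  0  0  0
 G  0  0  1  1  1  1  1  1  1  1  1
 T  0  0  1  1  1  2  2  2  2  2  2
 G  0  0  1  1  2  2  3  3  3  3  3
 G  0  0  1  1  2  2  3  4  4  4  4
 G  0  0  1  1  2  2  3  4  4  5  5
 A  0  1  1  1  2  2  3  4  5  5  5
 T  0  1  1  1  2  3  3  4  5  5  6
 T  0  1  1  1  2  3  3  4  5  5  6

4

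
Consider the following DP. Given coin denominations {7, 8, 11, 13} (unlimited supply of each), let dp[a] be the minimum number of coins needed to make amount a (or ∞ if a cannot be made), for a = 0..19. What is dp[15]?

2

 a  0  1  2  3  4  5  6  7  8  9 10 11 12 13 14 15 16 17 18 19
dp  0  -  -  -  -  -  -  1  1  -  -  1  -  1  2  2  2  -  2  2
(- denotes ∞ / unreachable)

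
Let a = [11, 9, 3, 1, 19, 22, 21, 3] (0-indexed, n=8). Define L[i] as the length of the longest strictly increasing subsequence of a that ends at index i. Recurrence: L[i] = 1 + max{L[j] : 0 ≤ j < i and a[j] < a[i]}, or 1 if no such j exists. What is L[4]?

2

   i    0    1    2    3    4    5    6    7
a[i]   11    9    3    1   19   22   21    3
L[i]    1    1    1    1    2    3    3    2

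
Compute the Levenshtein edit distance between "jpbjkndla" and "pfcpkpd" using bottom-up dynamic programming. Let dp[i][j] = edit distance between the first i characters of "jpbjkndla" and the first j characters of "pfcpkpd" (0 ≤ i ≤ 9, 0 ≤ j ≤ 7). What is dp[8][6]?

   ''  p  f  c  p  k  p  d
''  0  1  2  3  4  5  6  7
 j  1  1  2  3  4  5  6  7
 p  2  1  2  3  3  4  5  6
 b  3  2  2  3  4  4  5  6
 j  4  3  3  3  4  5  5  6
 k  5  4  4  4  4  4  5  6
 n  6  5  5  5  5  5  5  6
 d  7  6  6  6  6  6  6  5
 l  8  7  7  7  7  7  7  6
 a  9  8  8  8  8  8  8  7

7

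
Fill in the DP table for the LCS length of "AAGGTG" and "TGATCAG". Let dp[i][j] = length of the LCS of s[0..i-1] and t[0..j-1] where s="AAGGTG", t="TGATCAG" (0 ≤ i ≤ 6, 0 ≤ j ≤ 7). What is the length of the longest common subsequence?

   ''  T  G  A  T  C  A  G
''  0  0  0  0  0  0  0  0
 A  0  0  0  1  1  1  1  1
 A  0  0  0  1  1  1  2  2
 G  0  0  1  1  1  1  2  3
 G  0  0  1  1  1  1  2  3
 T  0  1  1  1  2  2  2  3
 G  0  1  2  2  2  2  2  3

3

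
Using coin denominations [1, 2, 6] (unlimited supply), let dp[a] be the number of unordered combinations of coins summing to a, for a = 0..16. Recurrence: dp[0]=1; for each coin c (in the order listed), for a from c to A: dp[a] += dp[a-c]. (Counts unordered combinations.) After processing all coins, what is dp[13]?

12

after  coin     0     1     2     3     4     5     6     7     8     9    10    11    12    13    14    15    16
          1     1     1     1     1     1     1     1     1     1     1     1     1     1     1     1     1     1
          2     1     1     2     2     3     3     4     4     5     5     6     6     7     7     8     8     9
          6     1     1     2     2     3     3     5     5     7     7     9     9    12    12    15    15    18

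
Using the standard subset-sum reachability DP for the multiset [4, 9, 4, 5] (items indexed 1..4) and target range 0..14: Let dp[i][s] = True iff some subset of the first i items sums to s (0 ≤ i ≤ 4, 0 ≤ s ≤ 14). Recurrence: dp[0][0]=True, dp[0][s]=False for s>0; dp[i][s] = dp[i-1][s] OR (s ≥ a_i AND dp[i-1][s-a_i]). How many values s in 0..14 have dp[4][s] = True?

i\s   0   1   2   3   4   5   6   7   8   9  10  11  12  13  14
  0   T   F   F   F   F   F   F   F   F   F   F   F   F   F   F
  1   T   F   F   F   T   F   F   F   F   F   F   F   F   F   F
  2   T   F   F   F   T   F   F   F   F   T   F   F   F   T   F
  3   T   F   F   F   T   F   F   F   T   T   F   F   F   T   F
  4   T   F   F   F   T   T   F   F   T   T   F   F   F   T   T

7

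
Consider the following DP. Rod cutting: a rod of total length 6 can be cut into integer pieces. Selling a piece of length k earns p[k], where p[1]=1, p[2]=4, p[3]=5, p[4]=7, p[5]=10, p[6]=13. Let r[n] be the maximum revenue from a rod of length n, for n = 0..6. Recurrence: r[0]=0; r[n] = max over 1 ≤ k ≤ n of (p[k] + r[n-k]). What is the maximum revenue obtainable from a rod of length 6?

   n    0    1    2    3    4    5    6
r[n]    0    1    4    5    8   10   13

13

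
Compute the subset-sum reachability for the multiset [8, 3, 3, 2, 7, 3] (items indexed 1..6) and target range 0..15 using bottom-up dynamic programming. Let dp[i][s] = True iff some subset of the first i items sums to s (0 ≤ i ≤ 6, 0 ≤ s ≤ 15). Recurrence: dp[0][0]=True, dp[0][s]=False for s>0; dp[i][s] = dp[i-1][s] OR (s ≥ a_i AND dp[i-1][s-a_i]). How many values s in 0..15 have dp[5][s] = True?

14

i\s   0   1   2   3   4   5   6   7   8   9  10  11  12  13  14  15
  0   T   F   F   F   F   F   F   F   F   F   F   F   F   F   F   F
  1   T   F   F   F   F   F   F   F   T   F   F   F   F   F   F   F
  2   T   F   F   T   F   F   F   F   T   F   F   T   F   F   F   F
  3   T   F   F   T   F   F   T   F   T   F   F   T   F   F   T   F
  4   T   F   T   T   F   T   T   F   T   F   T   T   F   T   T   F
  5   T   F   T   T   F   T   T   T   T   T   T   T   T   T   T   T
  6   T   F   T   T   F   T   T   T   T   T   T   T   T   T   T   T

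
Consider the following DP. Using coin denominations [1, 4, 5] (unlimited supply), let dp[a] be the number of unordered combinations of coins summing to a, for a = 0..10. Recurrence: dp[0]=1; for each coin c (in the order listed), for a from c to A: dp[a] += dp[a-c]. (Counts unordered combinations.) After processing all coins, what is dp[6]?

after  coin     0     1     2     3     4     5     6     7     8     9    10
          1     1     1     1     1     1     1     1     1     1     1     1
          4     1     1     1     1     2     2     2     2     3     3     3
          5     1     1     1     1     2     3     3     3     4     5     6

3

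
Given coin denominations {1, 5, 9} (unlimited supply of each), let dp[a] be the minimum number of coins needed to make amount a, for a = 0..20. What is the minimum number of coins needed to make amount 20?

 a  0  1  2  3  4  5  6  7  8  9 10 11 12 13 14 15 16 17 18 19 20
dp  0  1  2  3  4  1  2  3  4  1  2  3  4  5  2  3  4  5  2  3  4

4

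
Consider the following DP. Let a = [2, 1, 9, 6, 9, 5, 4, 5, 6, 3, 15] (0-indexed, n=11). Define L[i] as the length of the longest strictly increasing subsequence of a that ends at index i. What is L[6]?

   i    0    1    2    3    4    5    6    7    8    9   10
a[i]    2    1    9    6    9    5    4    5    6    3   15
L[i]    1    1    2    2    3    2    2    3    4    2    5

2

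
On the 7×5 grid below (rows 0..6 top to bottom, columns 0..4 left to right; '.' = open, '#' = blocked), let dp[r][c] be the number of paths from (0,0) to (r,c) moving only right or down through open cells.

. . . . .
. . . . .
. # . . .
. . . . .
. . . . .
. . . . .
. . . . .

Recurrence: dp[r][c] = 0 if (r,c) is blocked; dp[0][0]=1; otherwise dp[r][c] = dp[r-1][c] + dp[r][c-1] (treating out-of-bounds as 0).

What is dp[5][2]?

r\c   0   1   2   3   4
  0   1   1   1   1   1
  1   1   2   3   4   5
  2   1   0   3   7  12
  3   1   1   4  11  23
  4   1   2   6  17  40
  5   1   3   9  26  66
  6   1   4  13  39 105

9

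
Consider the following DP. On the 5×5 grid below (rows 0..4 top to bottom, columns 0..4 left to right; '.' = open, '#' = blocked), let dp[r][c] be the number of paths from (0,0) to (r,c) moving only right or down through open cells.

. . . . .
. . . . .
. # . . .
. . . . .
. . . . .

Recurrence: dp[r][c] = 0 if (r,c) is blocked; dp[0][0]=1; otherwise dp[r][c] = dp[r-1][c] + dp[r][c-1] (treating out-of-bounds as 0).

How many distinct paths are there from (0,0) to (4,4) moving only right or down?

r\c   0   1   2   3   4
  0   1   1   1   1   1
  1   1   2   3   4   5
  2   1   0   3   7  12
  3   1   1   4  11  23
  4   1   2   6  17  40

40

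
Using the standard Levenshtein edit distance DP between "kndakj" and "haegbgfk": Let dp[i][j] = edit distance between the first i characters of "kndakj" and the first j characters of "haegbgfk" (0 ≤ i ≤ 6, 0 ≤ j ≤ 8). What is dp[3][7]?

   ''  h  a  e  g  b  g  f  k
''  0  1  2  3  4  5  6  7  8
 k  1  1  2  3  4  5  6  7  7
 n  2  2  2  3  4  5  6  7  8
 d  3  3  3  3  4  5  6  7  8
 a  4  4  3  4  4  5  6  7  8
 k  5  5  4  4  5  5  6  7  7
 j  6  6  5  5  5  6  6  7  8

7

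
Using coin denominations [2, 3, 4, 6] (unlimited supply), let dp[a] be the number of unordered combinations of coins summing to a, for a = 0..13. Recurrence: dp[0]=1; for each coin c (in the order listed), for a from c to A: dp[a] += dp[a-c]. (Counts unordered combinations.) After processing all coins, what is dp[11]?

after  coin     0     1     2     3     4     5     6     7     8     9    10    11    12    13
          2     1     0     1     0     1     0     1     0     1     0     1     0     1     0
          3     1     0     1     1     1     1     2     1     2     2     2     2     3     2
          4     1     0     1     1     2     1     3     2     4     3     5     4     7     5
          6     1     0     1     1     2     1     4     2     5     4     7     5    11     7

5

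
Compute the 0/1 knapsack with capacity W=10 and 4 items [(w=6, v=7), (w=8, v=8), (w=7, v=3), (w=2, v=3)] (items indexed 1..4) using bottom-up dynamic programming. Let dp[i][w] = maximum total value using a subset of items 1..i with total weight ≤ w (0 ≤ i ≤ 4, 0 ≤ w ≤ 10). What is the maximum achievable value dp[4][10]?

i\w   0   1   2   3   4   5   6   7   8   9  10
  0   0   0   0   0   0   0   0   0   0   0   0
  1   0   0   0   0   0   0   7   7   7   7   7
  2   0   0   0   0   0   0   7   7   8   8   8
  3   0   0   0   0   0   0   7   7   8   8   8
  4   0   0   3   3   3   3   7   7  10  10  11

11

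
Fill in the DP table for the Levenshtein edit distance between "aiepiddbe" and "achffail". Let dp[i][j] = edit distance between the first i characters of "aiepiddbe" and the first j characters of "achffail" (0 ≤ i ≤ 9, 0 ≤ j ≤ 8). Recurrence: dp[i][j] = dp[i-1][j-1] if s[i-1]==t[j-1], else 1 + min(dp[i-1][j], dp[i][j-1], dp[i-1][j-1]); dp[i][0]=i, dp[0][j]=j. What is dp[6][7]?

6

   ''  a  c  h  f  f  a  i  l
''  0  1  2  3  4  5  6  7  8
 a  1  0  1  2  3  4  5  6  7
 i  2  1  1  2  3  4  5  5  6
 e  3  2  2  2  3  4  5  6  6
 p  4  3  3  3  3  4  5  6  7
 i  5  4  4  4  4  4  5  5  6
 d  6  5  5  5  5  5  5  6  6
 d  7  6  6  6  6  6  6  6  7
 b  8  7  7  7  7  7  7  7  7
 e  9  8  8  8  8  8  8  8  8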